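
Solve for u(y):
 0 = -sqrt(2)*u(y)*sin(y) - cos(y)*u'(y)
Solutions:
 u(y) = C1*cos(y)^(sqrt(2))


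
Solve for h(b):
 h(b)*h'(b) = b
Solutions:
 h(b) = -sqrt(C1 + b^2)
 h(b) = sqrt(C1 + b^2)


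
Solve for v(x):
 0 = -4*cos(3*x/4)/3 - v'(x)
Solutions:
 v(x) = C1 - 16*sin(3*x/4)/9


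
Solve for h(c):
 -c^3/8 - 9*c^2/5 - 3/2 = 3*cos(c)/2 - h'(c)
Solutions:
 h(c) = C1 + c^4/32 + 3*c^3/5 + 3*c/2 + 3*sin(c)/2


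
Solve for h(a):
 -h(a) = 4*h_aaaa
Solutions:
 h(a) = (C1*sin(a/2) + C2*cos(a/2))*exp(-a/2) + (C3*sin(a/2) + C4*cos(a/2))*exp(a/2)


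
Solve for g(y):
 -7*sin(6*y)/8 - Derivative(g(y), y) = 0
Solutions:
 g(y) = C1 + 7*cos(6*y)/48


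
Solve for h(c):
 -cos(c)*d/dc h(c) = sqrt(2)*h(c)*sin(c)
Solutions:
 h(c) = C1*cos(c)^(sqrt(2))


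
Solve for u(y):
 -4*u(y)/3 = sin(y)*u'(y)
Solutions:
 u(y) = C1*(cos(y) + 1)^(2/3)/(cos(y) - 1)^(2/3)


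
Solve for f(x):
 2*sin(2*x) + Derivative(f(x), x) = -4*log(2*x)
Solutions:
 f(x) = C1 - 4*x*log(x) - 4*x*log(2) + 4*x + cos(2*x)


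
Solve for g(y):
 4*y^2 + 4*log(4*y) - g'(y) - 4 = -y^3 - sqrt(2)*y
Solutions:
 g(y) = C1 + y^4/4 + 4*y^3/3 + sqrt(2)*y^2/2 + 4*y*log(y) - 8*y + y*log(256)


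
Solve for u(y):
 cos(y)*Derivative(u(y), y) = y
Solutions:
 u(y) = C1 + Integral(y/cos(y), y)


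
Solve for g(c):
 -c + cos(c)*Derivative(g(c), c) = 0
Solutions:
 g(c) = C1 + Integral(c/cos(c), c)


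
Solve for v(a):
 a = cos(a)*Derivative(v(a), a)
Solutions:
 v(a) = C1 + Integral(a/cos(a), a)


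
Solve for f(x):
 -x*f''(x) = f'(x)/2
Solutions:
 f(x) = C1 + C2*sqrt(x)


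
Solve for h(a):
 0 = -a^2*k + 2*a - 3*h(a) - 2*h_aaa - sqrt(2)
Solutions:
 h(a) = C3*exp(-2^(2/3)*3^(1/3)*a/2) - a^2*k/3 + 2*a/3 + (C1*sin(2^(2/3)*3^(5/6)*a/4) + C2*cos(2^(2/3)*3^(5/6)*a/4))*exp(2^(2/3)*3^(1/3)*a/4) - sqrt(2)/3


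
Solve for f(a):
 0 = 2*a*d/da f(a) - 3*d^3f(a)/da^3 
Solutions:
 f(a) = C1 + Integral(C2*airyai(2^(1/3)*3^(2/3)*a/3) + C3*airybi(2^(1/3)*3^(2/3)*a/3), a)


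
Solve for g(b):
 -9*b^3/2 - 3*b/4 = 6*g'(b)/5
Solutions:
 g(b) = C1 - 15*b^4/16 - 5*b^2/16


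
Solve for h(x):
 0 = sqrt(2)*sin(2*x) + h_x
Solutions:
 h(x) = C1 + sqrt(2)*cos(2*x)/2


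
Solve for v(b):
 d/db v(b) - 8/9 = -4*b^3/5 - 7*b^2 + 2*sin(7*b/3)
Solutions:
 v(b) = C1 - b^4/5 - 7*b^3/3 + 8*b/9 - 6*cos(7*b/3)/7


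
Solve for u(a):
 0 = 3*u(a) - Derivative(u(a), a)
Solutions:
 u(a) = C1*exp(3*a)


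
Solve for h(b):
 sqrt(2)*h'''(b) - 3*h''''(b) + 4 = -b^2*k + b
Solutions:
 h(b) = C1 + C2*b + C3*b^2 + C4*exp(sqrt(2)*b/3) - sqrt(2)*b^5*k/120 + b^4*(-6*k + sqrt(2))/48 + b^3*(-9*sqrt(2)*k - 4*sqrt(2) + 3)/12


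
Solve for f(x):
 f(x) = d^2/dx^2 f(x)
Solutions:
 f(x) = C1*exp(-x) + C2*exp(x)


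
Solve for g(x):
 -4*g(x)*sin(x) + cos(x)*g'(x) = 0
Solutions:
 g(x) = C1/cos(x)^4


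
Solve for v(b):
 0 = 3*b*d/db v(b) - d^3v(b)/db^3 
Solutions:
 v(b) = C1 + Integral(C2*airyai(3^(1/3)*b) + C3*airybi(3^(1/3)*b), b)


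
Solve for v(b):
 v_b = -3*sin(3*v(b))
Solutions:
 v(b) = -acos((-C1 - exp(18*b))/(C1 - exp(18*b)))/3 + 2*pi/3
 v(b) = acos((-C1 - exp(18*b))/(C1 - exp(18*b)))/3


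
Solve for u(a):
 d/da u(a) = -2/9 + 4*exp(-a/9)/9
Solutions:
 u(a) = C1 - 2*a/9 - 4*exp(-a/9)


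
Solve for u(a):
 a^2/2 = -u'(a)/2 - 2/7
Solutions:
 u(a) = C1 - a^3/3 - 4*a/7


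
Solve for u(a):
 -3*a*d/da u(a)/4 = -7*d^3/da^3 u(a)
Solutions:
 u(a) = C1 + Integral(C2*airyai(294^(1/3)*a/14) + C3*airybi(294^(1/3)*a/14), a)


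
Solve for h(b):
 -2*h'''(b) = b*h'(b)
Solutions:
 h(b) = C1 + Integral(C2*airyai(-2^(2/3)*b/2) + C3*airybi(-2^(2/3)*b/2), b)


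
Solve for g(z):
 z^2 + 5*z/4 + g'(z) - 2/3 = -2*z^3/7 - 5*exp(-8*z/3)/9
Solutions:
 g(z) = C1 - z^4/14 - z^3/3 - 5*z^2/8 + 2*z/3 + 5*exp(-8*z/3)/24


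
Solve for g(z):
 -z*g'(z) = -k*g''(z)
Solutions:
 g(z) = C1 + C2*erf(sqrt(2)*z*sqrt(-1/k)/2)/sqrt(-1/k)


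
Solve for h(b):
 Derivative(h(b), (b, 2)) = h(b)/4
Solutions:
 h(b) = C1*exp(-b/2) + C2*exp(b/2)


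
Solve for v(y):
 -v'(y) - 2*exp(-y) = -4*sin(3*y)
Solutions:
 v(y) = C1 - 4*cos(3*y)/3 + 2*exp(-y)


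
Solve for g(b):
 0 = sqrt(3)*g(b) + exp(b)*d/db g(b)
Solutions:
 g(b) = C1*exp(sqrt(3)*exp(-b))


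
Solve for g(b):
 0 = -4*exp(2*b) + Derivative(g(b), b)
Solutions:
 g(b) = C1 + 2*exp(2*b)


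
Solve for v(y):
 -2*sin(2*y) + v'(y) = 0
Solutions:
 v(y) = C1 - cos(2*y)


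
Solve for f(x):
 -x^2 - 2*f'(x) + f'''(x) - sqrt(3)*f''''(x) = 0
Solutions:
 f(x) = C1 + C2*exp(x*((sqrt(237) + 80*sqrt(3)/9)^(-1/3) + 2*sqrt(3) + 3*(sqrt(237) + 80*sqrt(3)/9)^(1/3))/18)*sin(sqrt(3)*x*(-3*(sqrt(237) + 80*sqrt(3)/9)^(1/3) + (sqrt(237) + 80*sqrt(3)/9)^(-1/3))/18) + C3*exp(x*((sqrt(237) + 80*sqrt(3)/9)^(-1/3) + 2*sqrt(3) + 3*(sqrt(237) + 80*sqrt(3)/9)^(1/3))/18)*cos(sqrt(3)*x*(-3*(sqrt(237) + 80*sqrt(3)/9)^(1/3) + (sqrt(237) + 80*sqrt(3)/9)^(-1/3))/18) + C4*exp(x*(-3*(sqrt(237) + 80*sqrt(3)/9)^(1/3) - 1/(sqrt(237) + 80*sqrt(3)/9)^(1/3) + sqrt(3))/9) - x^3/6 - x/2


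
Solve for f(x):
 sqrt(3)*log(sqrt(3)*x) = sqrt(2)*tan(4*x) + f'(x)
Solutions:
 f(x) = C1 + sqrt(3)*x*(log(x) - 1) + sqrt(3)*x*log(3)/2 + sqrt(2)*log(cos(4*x))/4


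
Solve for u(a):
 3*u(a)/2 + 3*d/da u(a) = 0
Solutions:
 u(a) = C1*exp(-a/2)


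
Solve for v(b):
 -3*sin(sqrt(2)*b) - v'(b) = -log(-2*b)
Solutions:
 v(b) = C1 + b*log(-b) - b + b*log(2) + 3*sqrt(2)*cos(sqrt(2)*b)/2


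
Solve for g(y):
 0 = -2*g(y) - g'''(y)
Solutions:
 g(y) = C3*exp(-2^(1/3)*y) + (C1*sin(2^(1/3)*sqrt(3)*y/2) + C2*cos(2^(1/3)*sqrt(3)*y/2))*exp(2^(1/3)*y/2)


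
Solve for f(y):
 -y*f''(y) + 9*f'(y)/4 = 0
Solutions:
 f(y) = C1 + C2*y^(13/4)


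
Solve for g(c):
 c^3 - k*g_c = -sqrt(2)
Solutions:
 g(c) = C1 + c^4/(4*k) + sqrt(2)*c/k


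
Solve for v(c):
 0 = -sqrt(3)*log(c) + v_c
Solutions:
 v(c) = C1 + sqrt(3)*c*log(c) - sqrt(3)*c


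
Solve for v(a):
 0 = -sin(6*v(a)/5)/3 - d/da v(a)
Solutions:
 a/3 + 5*log(cos(6*v(a)/5) - 1)/12 - 5*log(cos(6*v(a)/5) + 1)/12 = C1


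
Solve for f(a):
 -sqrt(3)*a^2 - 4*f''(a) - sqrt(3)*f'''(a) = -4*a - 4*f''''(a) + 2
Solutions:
 f(a) = C1 + C2*a + C3*exp(a*(sqrt(3) + sqrt(67))/8) + C4*exp(a*(-sqrt(67) + sqrt(3))/8) - sqrt(3)*a^4/48 + 11*a^3/48 + a^2*(-27*sqrt(3) - 16)/64


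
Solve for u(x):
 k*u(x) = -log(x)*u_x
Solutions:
 u(x) = C1*exp(-k*li(x))


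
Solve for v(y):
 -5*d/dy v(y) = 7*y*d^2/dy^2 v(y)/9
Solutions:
 v(y) = C1 + C2/y^(38/7)


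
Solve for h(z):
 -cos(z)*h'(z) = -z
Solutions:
 h(z) = C1 + Integral(z/cos(z), z)


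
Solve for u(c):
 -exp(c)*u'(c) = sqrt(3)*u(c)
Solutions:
 u(c) = C1*exp(sqrt(3)*exp(-c))


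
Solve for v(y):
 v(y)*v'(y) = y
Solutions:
 v(y) = -sqrt(C1 + y^2)
 v(y) = sqrt(C1 + y^2)


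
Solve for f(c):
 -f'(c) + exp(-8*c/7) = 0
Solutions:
 f(c) = C1 - 7*exp(-8*c/7)/8


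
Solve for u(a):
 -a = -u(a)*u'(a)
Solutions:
 u(a) = -sqrt(C1 + a^2)
 u(a) = sqrt(C1 + a^2)


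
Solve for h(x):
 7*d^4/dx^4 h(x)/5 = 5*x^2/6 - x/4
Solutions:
 h(x) = C1 + C2*x + C3*x^2 + C4*x^3 + 5*x^6/3024 - x^5/672


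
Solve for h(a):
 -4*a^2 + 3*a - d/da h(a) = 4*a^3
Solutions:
 h(a) = C1 - a^4 - 4*a^3/3 + 3*a^2/2


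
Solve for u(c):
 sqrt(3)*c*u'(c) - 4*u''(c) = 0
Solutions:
 u(c) = C1 + C2*erfi(sqrt(2)*3^(1/4)*c/4)


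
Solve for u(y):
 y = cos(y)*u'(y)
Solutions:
 u(y) = C1 + Integral(y/cos(y), y)


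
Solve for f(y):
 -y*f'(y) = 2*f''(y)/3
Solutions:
 f(y) = C1 + C2*erf(sqrt(3)*y/2)


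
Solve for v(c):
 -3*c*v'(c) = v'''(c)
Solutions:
 v(c) = C1 + Integral(C2*airyai(-3^(1/3)*c) + C3*airybi(-3^(1/3)*c), c)


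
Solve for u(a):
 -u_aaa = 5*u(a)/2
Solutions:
 u(a) = C3*exp(-2^(2/3)*5^(1/3)*a/2) + (C1*sin(2^(2/3)*sqrt(3)*5^(1/3)*a/4) + C2*cos(2^(2/3)*sqrt(3)*5^(1/3)*a/4))*exp(2^(2/3)*5^(1/3)*a/4)


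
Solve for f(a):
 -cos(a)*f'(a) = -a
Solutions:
 f(a) = C1 + Integral(a/cos(a), a)


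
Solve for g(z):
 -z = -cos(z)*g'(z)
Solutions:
 g(z) = C1 + Integral(z/cos(z), z)


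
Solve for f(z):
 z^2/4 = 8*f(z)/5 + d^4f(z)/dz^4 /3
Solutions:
 f(z) = 5*z^2/32 + (C1*sin(5^(3/4)*6^(1/4)*z/5) + C2*cos(5^(3/4)*6^(1/4)*z/5))*exp(-5^(3/4)*6^(1/4)*z/5) + (C3*sin(5^(3/4)*6^(1/4)*z/5) + C4*cos(5^(3/4)*6^(1/4)*z/5))*exp(5^(3/4)*6^(1/4)*z/5)


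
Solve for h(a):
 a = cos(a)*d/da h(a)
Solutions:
 h(a) = C1 + Integral(a/cos(a), a)


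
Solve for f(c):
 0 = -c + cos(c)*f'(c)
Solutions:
 f(c) = C1 + Integral(c/cos(c), c)


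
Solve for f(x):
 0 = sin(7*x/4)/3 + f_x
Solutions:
 f(x) = C1 + 4*cos(7*x/4)/21


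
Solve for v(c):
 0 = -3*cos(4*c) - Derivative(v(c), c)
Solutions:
 v(c) = C1 - 3*sin(4*c)/4


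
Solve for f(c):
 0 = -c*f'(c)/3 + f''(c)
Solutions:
 f(c) = C1 + C2*erfi(sqrt(6)*c/6)


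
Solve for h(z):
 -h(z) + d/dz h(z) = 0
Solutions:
 h(z) = C1*exp(z)


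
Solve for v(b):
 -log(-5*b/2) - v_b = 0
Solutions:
 v(b) = C1 - b*log(-b) + b*(-log(5) + log(2) + 1)


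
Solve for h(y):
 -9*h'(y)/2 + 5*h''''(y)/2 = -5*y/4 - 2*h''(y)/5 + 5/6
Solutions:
 h(y) = C1 + C2*exp(-y*(-8*18^(1/3)/(2025 + sqrt(4101393))^(1/3) + 12^(1/3)*(2025 + sqrt(4101393))^(1/3))/60)*sin(2^(1/3)*3^(1/6)*y*(24/(2025 + sqrt(4101393))^(1/3) + 2^(1/3)*3^(2/3)*(2025 + sqrt(4101393))^(1/3))/60) + C3*exp(-y*(-8*18^(1/3)/(2025 + sqrt(4101393))^(1/3) + 12^(1/3)*(2025 + sqrt(4101393))^(1/3))/60)*cos(2^(1/3)*3^(1/6)*y*(24/(2025 + sqrt(4101393))^(1/3) + 2^(1/3)*3^(2/3)*(2025 + sqrt(4101393))^(1/3))/60) + C4*exp(y*(-8*18^(1/3)/(2025 + sqrt(4101393))^(1/3) + 12^(1/3)*(2025 + sqrt(4101393))^(1/3))/30) + 5*y^2/36 - 13*y/81


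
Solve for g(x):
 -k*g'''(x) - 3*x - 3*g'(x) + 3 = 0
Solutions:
 g(x) = C1 + C2*exp(-sqrt(3)*x*sqrt(-1/k)) + C3*exp(sqrt(3)*x*sqrt(-1/k)) - x^2/2 + x


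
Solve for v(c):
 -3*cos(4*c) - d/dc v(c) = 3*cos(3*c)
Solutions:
 v(c) = C1 - sin(3*c) - 3*sin(4*c)/4


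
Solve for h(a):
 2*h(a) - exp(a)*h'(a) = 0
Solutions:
 h(a) = C1*exp(-2*exp(-a))


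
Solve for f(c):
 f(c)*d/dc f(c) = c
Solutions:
 f(c) = -sqrt(C1 + c^2)
 f(c) = sqrt(C1 + c^2)


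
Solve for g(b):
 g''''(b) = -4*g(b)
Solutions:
 g(b) = (C1*sin(b) + C2*cos(b))*exp(-b) + (C3*sin(b) + C4*cos(b))*exp(b)


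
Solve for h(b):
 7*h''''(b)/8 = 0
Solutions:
 h(b) = C1 + C2*b + C3*b^2 + C4*b^3


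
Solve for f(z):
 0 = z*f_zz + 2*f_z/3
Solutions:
 f(z) = C1 + C2*z^(1/3)


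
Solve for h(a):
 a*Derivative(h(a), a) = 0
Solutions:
 h(a) = C1


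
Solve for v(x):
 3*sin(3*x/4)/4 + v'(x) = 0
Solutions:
 v(x) = C1 + cos(3*x/4)


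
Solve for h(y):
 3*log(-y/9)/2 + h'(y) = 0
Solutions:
 h(y) = C1 - 3*y*log(-y)/2 + y*(3/2 + 3*log(3))


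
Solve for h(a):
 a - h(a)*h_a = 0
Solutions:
 h(a) = -sqrt(C1 + a^2)
 h(a) = sqrt(C1 + a^2)


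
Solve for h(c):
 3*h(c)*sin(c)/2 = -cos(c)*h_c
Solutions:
 h(c) = C1*cos(c)^(3/2)


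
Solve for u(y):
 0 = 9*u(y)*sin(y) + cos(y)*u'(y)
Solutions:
 u(y) = C1*cos(y)^9


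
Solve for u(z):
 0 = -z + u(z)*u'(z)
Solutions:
 u(z) = -sqrt(C1 + z^2)
 u(z) = sqrt(C1 + z^2)


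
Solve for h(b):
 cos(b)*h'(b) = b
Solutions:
 h(b) = C1 + Integral(b/cos(b), b)


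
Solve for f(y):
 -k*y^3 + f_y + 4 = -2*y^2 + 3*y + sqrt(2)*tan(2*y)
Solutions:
 f(y) = C1 + k*y^4/4 - 2*y^3/3 + 3*y^2/2 - 4*y - sqrt(2)*log(cos(2*y))/2


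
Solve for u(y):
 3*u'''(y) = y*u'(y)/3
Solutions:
 u(y) = C1 + Integral(C2*airyai(3^(1/3)*y/3) + C3*airybi(3^(1/3)*y/3), y)


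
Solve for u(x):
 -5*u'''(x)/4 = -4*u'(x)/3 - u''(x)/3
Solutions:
 u(x) = C1 + C2*exp(2*x*(1 - sqrt(61))/15) + C3*exp(2*x*(1 + sqrt(61))/15)


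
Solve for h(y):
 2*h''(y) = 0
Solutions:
 h(y) = C1 + C2*y


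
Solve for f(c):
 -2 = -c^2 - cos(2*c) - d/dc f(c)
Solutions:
 f(c) = C1 - c^3/3 + 2*c - sin(2*c)/2


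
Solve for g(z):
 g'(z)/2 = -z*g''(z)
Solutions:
 g(z) = C1 + C2*sqrt(z)


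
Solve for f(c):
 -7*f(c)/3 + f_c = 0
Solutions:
 f(c) = C1*exp(7*c/3)


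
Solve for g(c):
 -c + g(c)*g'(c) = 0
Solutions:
 g(c) = -sqrt(C1 + c^2)
 g(c) = sqrt(C1 + c^2)


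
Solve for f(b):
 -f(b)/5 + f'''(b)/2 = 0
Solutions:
 f(b) = C3*exp(2^(1/3)*5^(2/3)*b/5) + (C1*sin(2^(1/3)*sqrt(3)*5^(2/3)*b/10) + C2*cos(2^(1/3)*sqrt(3)*5^(2/3)*b/10))*exp(-2^(1/3)*5^(2/3)*b/10)


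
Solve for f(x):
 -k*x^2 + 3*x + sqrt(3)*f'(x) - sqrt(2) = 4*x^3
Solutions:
 f(x) = C1 + sqrt(3)*k*x^3/9 + sqrt(3)*x^4/3 - sqrt(3)*x^2/2 + sqrt(6)*x/3


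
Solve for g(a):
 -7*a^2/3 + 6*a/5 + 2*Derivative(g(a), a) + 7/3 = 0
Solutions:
 g(a) = C1 + 7*a^3/18 - 3*a^2/10 - 7*a/6


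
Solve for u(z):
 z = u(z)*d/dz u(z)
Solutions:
 u(z) = -sqrt(C1 + z^2)
 u(z) = sqrt(C1 + z^2)


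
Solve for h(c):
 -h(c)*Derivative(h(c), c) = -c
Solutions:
 h(c) = -sqrt(C1 + c^2)
 h(c) = sqrt(C1 + c^2)


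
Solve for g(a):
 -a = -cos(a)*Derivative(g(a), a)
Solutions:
 g(a) = C1 + Integral(a/cos(a), a)


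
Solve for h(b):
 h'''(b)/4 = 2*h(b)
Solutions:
 h(b) = C3*exp(2*b) + (C1*sin(sqrt(3)*b) + C2*cos(sqrt(3)*b))*exp(-b)


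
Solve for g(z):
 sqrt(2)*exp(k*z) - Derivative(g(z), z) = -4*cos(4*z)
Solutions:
 g(z) = C1 + sin(4*z) + sqrt(2)*exp(k*z)/k


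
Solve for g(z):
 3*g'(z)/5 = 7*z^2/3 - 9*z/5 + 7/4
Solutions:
 g(z) = C1 + 35*z^3/27 - 3*z^2/2 + 35*z/12


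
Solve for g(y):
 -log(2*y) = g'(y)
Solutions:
 g(y) = C1 - y*log(y) - y*log(2) + y


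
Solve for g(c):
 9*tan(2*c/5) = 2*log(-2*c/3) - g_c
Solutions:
 g(c) = C1 + 2*c*log(-c) - 2*c*log(3) - 2*c + 2*c*log(2) + 45*log(cos(2*c/5))/2


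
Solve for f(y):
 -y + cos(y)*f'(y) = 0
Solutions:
 f(y) = C1 + Integral(y/cos(y), y)


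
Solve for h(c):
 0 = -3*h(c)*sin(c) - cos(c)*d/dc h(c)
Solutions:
 h(c) = C1*cos(c)^3


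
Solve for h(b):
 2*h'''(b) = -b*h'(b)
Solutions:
 h(b) = C1 + Integral(C2*airyai(-2^(2/3)*b/2) + C3*airybi(-2^(2/3)*b/2), b)


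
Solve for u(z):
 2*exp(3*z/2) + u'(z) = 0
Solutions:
 u(z) = C1 - 4*exp(3*z/2)/3


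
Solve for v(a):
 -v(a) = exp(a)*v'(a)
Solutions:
 v(a) = C1*exp(exp(-a))


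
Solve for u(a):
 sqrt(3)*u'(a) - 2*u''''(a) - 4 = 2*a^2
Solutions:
 u(a) = C1 + C4*exp(2^(2/3)*3^(1/6)*a/2) + 2*sqrt(3)*a^3/9 + 4*sqrt(3)*a/3 + (C2*sin(6^(2/3)*a/4) + C3*cos(6^(2/3)*a/4))*exp(-2^(2/3)*3^(1/6)*a/4)


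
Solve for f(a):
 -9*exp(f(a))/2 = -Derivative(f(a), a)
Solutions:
 f(a) = log(-1/(C1 + 9*a)) + log(2)


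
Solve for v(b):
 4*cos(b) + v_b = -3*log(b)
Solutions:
 v(b) = C1 - 3*b*log(b) + 3*b - 4*sin(b)


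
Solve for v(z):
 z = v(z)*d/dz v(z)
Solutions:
 v(z) = -sqrt(C1 + z^2)
 v(z) = sqrt(C1 + z^2)


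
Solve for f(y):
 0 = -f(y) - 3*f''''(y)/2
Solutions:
 f(y) = (C1*sin(6^(3/4)*y/6) + C2*cos(6^(3/4)*y/6))*exp(-6^(3/4)*y/6) + (C3*sin(6^(3/4)*y/6) + C4*cos(6^(3/4)*y/6))*exp(6^(3/4)*y/6)


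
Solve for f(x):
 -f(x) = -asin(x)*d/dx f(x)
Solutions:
 f(x) = C1*exp(Integral(1/asin(x), x))


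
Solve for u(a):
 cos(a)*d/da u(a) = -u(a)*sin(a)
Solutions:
 u(a) = C1*cos(a)


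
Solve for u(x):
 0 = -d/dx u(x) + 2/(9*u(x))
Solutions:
 u(x) = -sqrt(C1 + 4*x)/3
 u(x) = sqrt(C1 + 4*x)/3


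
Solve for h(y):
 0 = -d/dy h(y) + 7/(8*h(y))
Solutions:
 h(y) = -sqrt(C1 + 7*y)/2
 h(y) = sqrt(C1 + 7*y)/2


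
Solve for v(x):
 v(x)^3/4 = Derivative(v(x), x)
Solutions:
 v(x) = -sqrt(2)*sqrt(-1/(C1 + x))
 v(x) = sqrt(2)*sqrt(-1/(C1 + x))


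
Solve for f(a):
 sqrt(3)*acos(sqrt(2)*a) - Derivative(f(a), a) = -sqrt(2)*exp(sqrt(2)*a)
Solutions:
 f(a) = C1 + sqrt(3)*(a*acos(sqrt(2)*a) - sqrt(2)*sqrt(1 - 2*a^2)/2) + exp(sqrt(2)*a)


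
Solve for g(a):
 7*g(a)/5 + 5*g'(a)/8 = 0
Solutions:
 g(a) = C1*exp(-56*a/25)


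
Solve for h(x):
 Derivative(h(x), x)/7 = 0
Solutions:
 h(x) = C1


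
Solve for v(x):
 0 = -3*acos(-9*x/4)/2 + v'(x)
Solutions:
 v(x) = C1 + 3*x*acos(-9*x/4)/2 + sqrt(16 - 81*x^2)/6


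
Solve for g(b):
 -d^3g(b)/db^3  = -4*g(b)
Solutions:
 g(b) = C3*exp(2^(2/3)*b) + (C1*sin(2^(2/3)*sqrt(3)*b/2) + C2*cos(2^(2/3)*sqrt(3)*b/2))*exp(-2^(2/3)*b/2)


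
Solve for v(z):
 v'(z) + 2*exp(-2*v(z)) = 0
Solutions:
 v(z) = log(-sqrt(C1 - 4*z))
 v(z) = log(C1 - 4*z)/2


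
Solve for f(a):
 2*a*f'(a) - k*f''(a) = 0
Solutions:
 f(a) = C1 + C2*erf(a*sqrt(-1/k))/sqrt(-1/k)


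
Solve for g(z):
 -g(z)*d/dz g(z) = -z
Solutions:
 g(z) = -sqrt(C1 + z^2)
 g(z) = sqrt(C1 + z^2)


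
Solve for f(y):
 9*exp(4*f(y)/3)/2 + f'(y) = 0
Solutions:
 f(y) = 3*log(-(1/(C1 + 18*y))^(1/4)) + 3*log(3)/4
 f(y) = 3*log(1/(C1 + 18*y))/4 + 3*log(3)/4
 f(y) = 3*log(-I*(1/(C1 + 18*y))^(1/4)) + 3*log(3)/4
 f(y) = 3*log(I*(1/(C1 + 18*y))^(1/4)) + 3*log(3)/4


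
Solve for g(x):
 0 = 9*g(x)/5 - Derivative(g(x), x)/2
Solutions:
 g(x) = C1*exp(18*x/5)


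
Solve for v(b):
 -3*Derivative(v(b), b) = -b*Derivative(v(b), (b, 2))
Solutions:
 v(b) = C1 + C2*b^4


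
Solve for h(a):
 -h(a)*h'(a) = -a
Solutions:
 h(a) = -sqrt(C1 + a^2)
 h(a) = sqrt(C1 + a^2)


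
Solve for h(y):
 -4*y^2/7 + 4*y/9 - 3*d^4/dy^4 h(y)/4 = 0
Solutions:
 h(y) = C1 + C2*y + C3*y^2 + C4*y^3 - 2*y^6/945 + 2*y^5/405


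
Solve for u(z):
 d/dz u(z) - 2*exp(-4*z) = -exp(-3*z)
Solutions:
 u(z) = C1 + exp(-3*z)/3 - exp(-4*z)/2


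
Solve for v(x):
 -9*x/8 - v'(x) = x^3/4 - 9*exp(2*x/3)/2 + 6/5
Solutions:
 v(x) = C1 - x^4/16 - 9*x^2/16 - 6*x/5 + 27*exp(2*x/3)/4


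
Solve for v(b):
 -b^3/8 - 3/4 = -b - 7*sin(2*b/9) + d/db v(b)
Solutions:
 v(b) = C1 - b^4/32 + b^2/2 - 3*b/4 - 63*cos(2*b/9)/2


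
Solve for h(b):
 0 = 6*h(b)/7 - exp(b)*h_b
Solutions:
 h(b) = C1*exp(-6*exp(-b)/7)


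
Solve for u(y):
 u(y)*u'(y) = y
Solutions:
 u(y) = -sqrt(C1 + y^2)
 u(y) = sqrt(C1 + y^2)


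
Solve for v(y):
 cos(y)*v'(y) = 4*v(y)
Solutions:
 v(y) = C1*(sin(y)^2 + 2*sin(y) + 1)/(sin(y)^2 - 2*sin(y) + 1)


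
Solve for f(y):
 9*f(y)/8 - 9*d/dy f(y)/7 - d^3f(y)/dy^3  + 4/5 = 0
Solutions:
 f(y) = C1*exp(-y*(-8*3^(2/3)*98^(1/3)/(147 + sqrt(26985))^(1/3) + 84^(1/3)*(147 + sqrt(26985))^(1/3))/56)*sin(3^(1/6)*y*(24*98^(1/3)/(147 + sqrt(26985))^(1/3) + 28^(1/3)*3^(2/3)*(147 + sqrt(26985))^(1/3))/56) + C2*exp(-y*(-8*3^(2/3)*98^(1/3)/(147 + sqrt(26985))^(1/3) + 84^(1/3)*(147 + sqrt(26985))^(1/3))/56)*cos(3^(1/6)*y*(24*98^(1/3)/(147 + sqrt(26985))^(1/3) + 28^(1/3)*3^(2/3)*(147 + sqrt(26985))^(1/3))/56) + C3*exp(y*(-8*3^(2/3)*98^(1/3)/(147 + sqrt(26985))^(1/3) + 84^(1/3)*(147 + sqrt(26985))^(1/3))/28) - 32/45


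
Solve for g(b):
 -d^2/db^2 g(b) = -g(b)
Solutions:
 g(b) = C1*exp(-b) + C2*exp(b)


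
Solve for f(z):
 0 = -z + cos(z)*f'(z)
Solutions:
 f(z) = C1 + Integral(z/cos(z), z)


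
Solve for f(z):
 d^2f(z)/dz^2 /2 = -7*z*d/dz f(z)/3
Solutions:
 f(z) = C1 + C2*erf(sqrt(21)*z/3)


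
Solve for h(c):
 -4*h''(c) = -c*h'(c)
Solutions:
 h(c) = C1 + C2*erfi(sqrt(2)*c/4)


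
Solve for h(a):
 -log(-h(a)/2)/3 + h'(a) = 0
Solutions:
 -3*Integral(1/(log(-_y) - log(2)), (_y, h(a))) = C1 - a


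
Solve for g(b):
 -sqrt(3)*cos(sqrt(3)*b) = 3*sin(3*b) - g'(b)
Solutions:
 g(b) = C1 + sin(sqrt(3)*b) - cos(3*b)


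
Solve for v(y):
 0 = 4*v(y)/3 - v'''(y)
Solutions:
 v(y) = C3*exp(6^(2/3)*y/3) + (C1*sin(2^(2/3)*3^(1/6)*y/2) + C2*cos(2^(2/3)*3^(1/6)*y/2))*exp(-6^(2/3)*y/6)


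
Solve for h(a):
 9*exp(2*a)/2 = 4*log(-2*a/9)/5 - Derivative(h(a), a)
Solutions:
 h(a) = C1 + 4*a*log(-a)/5 + 4*a*(-2*log(3) - 1 + log(2))/5 - 9*exp(2*a)/4


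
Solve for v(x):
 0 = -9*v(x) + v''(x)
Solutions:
 v(x) = C1*exp(-3*x) + C2*exp(3*x)


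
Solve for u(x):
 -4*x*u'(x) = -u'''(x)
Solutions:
 u(x) = C1 + Integral(C2*airyai(2^(2/3)*x) + C3*airybi(2^(2/3)*x), x)


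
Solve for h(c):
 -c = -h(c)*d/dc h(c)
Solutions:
 h(c) = -sqrt(C1 + c^2)
 h(c) = sqrt(C1 + c^2)


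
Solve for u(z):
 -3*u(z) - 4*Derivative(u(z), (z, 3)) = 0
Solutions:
 u(z) = C3*exp(-6^(1/3)*z/2) + (C1*sin(2^(1/3)*3^(5/6)*z/4) + C2*cos(2^(1/3)*3^(5/6)*z/4))*exp(6^(1/3)*z/4)


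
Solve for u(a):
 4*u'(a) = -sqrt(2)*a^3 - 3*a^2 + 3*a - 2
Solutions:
 u(a) = C1 - sqrt(2)*a^4/16 - a^3/4 + 3*a^2/8 - a/2


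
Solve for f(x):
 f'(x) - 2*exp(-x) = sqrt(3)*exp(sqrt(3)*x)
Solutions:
 f(x) = C1 + exp(sqrt(3)*x) - 2*exp(-x)


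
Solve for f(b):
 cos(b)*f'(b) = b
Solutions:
 f(b) = C1 + Integral(b/cos(b), b)


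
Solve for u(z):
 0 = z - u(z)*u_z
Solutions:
 u(z) = -sqrt(C1 + z^2)
 u(z) = sqrt(C1 + z^2)


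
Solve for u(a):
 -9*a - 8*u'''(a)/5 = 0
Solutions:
 u(a) = C1 + C2*a + C3*a^2 - 15*a^4/64


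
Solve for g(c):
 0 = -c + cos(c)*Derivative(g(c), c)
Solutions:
 g(c) = C1 + Integral(c/cos(c), c)


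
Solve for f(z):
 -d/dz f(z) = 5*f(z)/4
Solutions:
 f(z) = C1*exp(-5*z/4)


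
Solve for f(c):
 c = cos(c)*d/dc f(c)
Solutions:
 f(c) = C1 + Integral(c/cos(c), c)


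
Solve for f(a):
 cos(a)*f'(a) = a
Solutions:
 f(a) = C1 + Integral(a/cos(a), a)


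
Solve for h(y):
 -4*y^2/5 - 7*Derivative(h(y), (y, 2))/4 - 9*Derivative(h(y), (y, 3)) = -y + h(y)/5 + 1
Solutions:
 h(y) = C1*exp(y*(-70 + 245*5^(1/3)/(216*sqrt(110121) + 71699)^(1/3) + 5^(2/3)*(216*sqrt(110121) + 71699)^(1/3))/1080)*sin(sqrt(3)*5^(1/3)*y*(-5^(1/3)*(216*sqrt(110121) + 71699)^(1/3) + 245/(216*sqrt(110121) + 71699)^(1/3))/1080) + C2*exp(y*(-70 + 245*5^(1/3)/(216*sqrt(110121) + 71699)^(1/3) + 5^(2/3)*(216*sqrt(110121) + 71699)^(1/3))/1080)*cos(sqrt(3)*5^(1/3)*y*(-5^(1/3)*(216*sqrt(110121) + 71699)^(1/3) + 245/(216*sqrt(110121) + 71699)^(1/3))/1080) + C3*exp(-y*(245*5^(1/3)/(216*sqrt(110121) + 71699)^(1/3) + 35 + 5^(2/3)*(216*sqrt(110121) + 71699)^(1/3))/540) - 4*y^2 + 5*y + 65


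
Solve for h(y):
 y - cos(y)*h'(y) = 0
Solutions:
 h(y) = C1 + Integral(y/cos(y), y)


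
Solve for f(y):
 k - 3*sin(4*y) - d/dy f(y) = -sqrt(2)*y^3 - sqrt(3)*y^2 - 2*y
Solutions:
 f(y) = C1 + k*y + sqrt(2)*y^4/4 + sqrt(3)*y^3/3 + y^2 + 3*cos(4*y)/4


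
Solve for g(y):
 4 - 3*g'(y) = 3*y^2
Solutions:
 g(y) = C1 - y^3/3 + 4*y/3


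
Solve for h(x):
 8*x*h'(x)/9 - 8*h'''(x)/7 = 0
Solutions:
 h(x) = C1 + Integral(C2*airyai(21^(1/3)*x/3) + C3*airybi(21^(1/3)*x/3), x)


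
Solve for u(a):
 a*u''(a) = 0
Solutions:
 u(a) = C1 + C2*a


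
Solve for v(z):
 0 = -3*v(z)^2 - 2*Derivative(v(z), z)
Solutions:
 v(z) = 2/(C1 + 3*z)


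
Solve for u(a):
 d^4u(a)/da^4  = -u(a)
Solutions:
 u(a) = (C1*sin(sqrt(2)*a/2) + C2*cos(sqrt(2)*a/2))*exp(-sqrt(2)*a/2) + (C3*sin(sqrt(2)*a/2) + C4*cos(sqrt(2)*a/2))*exp(sqrt(2)*a/2)


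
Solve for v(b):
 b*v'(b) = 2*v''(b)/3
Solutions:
 v(b) = C1 + C2*erfi(sqrt(3)*b/2)


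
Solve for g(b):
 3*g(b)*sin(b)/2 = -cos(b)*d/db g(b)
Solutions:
 g(b) = C1*cos(b)^(3/2)


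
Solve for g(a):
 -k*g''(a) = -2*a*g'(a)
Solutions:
 g(a) = C1 + C2*erf(a*sqrt(-1/k))/sqrt(-1/k)


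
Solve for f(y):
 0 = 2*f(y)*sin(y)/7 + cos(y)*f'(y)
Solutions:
 f(y) = C1*cos(y)^(2/7)


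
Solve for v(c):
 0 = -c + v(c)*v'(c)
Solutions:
 v(c) = -sqrt(C1 + c^2)
 v(c) = sqrt(C1 + c^2)


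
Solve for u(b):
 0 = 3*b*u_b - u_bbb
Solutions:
 u(b) = C1 + Integral(C2*airyai(3^(1/3)*b) + C3*airybi(3^(1/3)*b), b)


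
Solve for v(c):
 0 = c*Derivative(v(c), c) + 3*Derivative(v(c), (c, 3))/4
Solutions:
 v(c) = C1 + Integral(C2*airyai(-6^(2/3)*c/3) + C3*airybi(-6^(2/3)*c/3), c)


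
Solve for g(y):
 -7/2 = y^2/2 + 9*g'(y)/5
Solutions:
 g(y) = C1 - 5*y^3/54 - 35*y/18


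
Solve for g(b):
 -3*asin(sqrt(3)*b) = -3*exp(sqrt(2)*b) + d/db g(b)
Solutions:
 g(b) = C1 - 3*b*asin(sqrt(3)*b) - sqrt(3)*sqrt(1 - 3*b^2) + 3*sqrt(2)*exp(sqrt(2)*b)/2


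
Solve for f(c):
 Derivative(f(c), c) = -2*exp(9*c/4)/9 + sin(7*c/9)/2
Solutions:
 f(c) = C1 - 8*exp(9*c/4)/81 - 9*cos(7*c/9)/14


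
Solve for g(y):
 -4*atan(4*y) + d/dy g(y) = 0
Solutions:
 g(y) = C1 + 4*y*atan(4*y) - log(16*y^2 + 1)/2


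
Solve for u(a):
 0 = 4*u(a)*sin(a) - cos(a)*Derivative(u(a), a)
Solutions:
 u(a) = C1/cos(a)^4


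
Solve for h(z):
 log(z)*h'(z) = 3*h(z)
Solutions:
 h(z) = C1*exp(3*li(z))


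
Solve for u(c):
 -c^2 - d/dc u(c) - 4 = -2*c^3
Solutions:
 u(c) = C1 + c^4/2 - c^3/3 - 4*c


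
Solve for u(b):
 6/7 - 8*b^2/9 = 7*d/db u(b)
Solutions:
 u(b) = C1 - 8*b^3/189 + 6*b/49


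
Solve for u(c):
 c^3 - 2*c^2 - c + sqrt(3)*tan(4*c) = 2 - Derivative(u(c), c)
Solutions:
 u(c) = C1 - c^4/4 + 2*c^3/3 + c^2/2 + 2*c + sqrt(3)*log(cos(4*c))/4


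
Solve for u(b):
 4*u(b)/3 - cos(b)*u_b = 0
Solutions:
 u(b) = C1*(sin(b) + 1)^(2/3)/(sin(b) - 1)^(2/3)


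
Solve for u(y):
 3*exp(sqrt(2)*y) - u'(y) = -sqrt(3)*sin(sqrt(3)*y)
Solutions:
 u(y) = C1 + 3*sqrt(2)*exp(sqrt(2)*y)/2 - cos(sqrt(3)*y)


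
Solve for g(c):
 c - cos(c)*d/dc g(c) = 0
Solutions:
 g(c) = C1 + Integral(c/cos(c), c)


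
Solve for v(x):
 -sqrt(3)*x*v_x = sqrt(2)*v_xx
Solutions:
 v(x) = C1 + C2*erf(6^(1/4)*x/2)


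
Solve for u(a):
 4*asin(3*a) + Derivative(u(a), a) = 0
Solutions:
 u(a) = C1 - 4*a*asin(3*a) - 4*sqrt(1 - 9*a^2)/3


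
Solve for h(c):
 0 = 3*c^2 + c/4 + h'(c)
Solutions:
 h(c) = C1 - c^3 - c^2/8


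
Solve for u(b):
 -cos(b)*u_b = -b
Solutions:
 u(b) = C1 + Integral(b/cos(b), b)


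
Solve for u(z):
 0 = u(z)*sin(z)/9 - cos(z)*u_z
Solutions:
 u(z) = C1/cos(z)^(1/9)


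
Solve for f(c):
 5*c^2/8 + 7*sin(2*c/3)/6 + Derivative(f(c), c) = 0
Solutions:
 f(c) = C1 - 5*c^3/24 + 7*cos(2*c/3)/4


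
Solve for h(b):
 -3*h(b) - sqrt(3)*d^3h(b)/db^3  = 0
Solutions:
 h(b) = C3*exp(-3^(1/6)*b) + (C1*sin(3^(2/3)*b/2) + C2*cos(3^(2/3)*b/2))*exp(3^(1/6)*b/2)


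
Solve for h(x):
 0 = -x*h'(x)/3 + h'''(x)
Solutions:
 h(x) = C1 + Integral(C2*airyai(3^(2/3)*x/3) + C3*airybi(3^(2/3)*x/3), x)


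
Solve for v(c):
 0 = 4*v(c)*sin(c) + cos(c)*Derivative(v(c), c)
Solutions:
 v(c) = C1*cos(c)^4


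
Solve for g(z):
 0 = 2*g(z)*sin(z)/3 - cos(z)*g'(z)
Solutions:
 g(z) = C1/cos(z)^(2/3)


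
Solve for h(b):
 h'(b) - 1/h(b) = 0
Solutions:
 h(b) = -sqrt(C1 + 2*b)
 h(b) = sqrt(C1 + 2*b)


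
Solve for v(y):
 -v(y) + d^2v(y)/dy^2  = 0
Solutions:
 v(y) = C1*exp(-y) + C2*exp(y)


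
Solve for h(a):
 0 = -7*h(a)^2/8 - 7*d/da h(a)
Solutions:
 h(a) = 8/(C1 + a)


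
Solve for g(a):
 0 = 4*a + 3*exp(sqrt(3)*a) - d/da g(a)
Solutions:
 g(a) = C1 + 2*a^2 + sqrt(3)*exp(sqrt(3)*a)


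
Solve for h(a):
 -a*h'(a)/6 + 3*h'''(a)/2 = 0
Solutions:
 h(a) = C1 + Integral(C2*airyai(3^(1/3)*a/3) + C3*airybi(3^(1/3)*a/3), a)


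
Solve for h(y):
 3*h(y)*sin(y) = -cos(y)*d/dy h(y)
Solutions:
 h(y) = C1*cos(y)^3


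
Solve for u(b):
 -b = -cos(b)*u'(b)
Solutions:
 u(b) = C1 + Integral(b/cos(b), b)


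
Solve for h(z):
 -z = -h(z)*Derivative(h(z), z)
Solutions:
 h(z) = -sqrt(C1 + z^2)
 h(z) = sqrt(C1 + z^2)


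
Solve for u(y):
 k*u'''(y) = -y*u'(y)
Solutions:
 u(y) = C1 + Integral(C2*airyai(y*(-1/k)^(1/3)) + C3*airybi(y*(-1/k)^(1/3)), y)


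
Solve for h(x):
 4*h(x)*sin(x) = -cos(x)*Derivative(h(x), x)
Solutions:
 h(x) = C1*cos(x)^4


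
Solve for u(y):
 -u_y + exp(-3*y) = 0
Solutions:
 u(y) = C1 - exp(-3*y)/3


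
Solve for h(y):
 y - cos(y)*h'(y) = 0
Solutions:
 h(y) = C1 + Integral(y/cos(y), y)


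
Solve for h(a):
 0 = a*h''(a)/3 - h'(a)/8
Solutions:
 h(a) = C1 + C2*a^(11/8)


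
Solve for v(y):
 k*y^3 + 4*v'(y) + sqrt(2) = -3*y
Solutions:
 v(y) = C1 - k*y^4/16 - 3*y^2/8 - sqrt(2)*y/4


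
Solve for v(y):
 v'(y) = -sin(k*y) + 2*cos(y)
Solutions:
 v(y) = C1 + 2*sin(y) + cos(k*y)/k


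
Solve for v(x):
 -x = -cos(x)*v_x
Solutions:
 v(x) = C1 + Integral(x/cos(x), x)


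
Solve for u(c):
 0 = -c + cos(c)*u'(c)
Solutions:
 u(c) = C1 + Integral(c/cos(c), c)


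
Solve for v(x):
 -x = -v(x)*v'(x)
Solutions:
 v(x) = -sqrt(C1 + x^2)
 v(x) = sqrt(C1 + x^2)


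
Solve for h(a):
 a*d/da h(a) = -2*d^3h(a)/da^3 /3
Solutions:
 h(a) = C1 + Integral(C2*airyai(-2^(2/3)*3^(1/3)*a/2) + C3*airybi(-2^(2/3)*3^(1/3)*a/2), a)


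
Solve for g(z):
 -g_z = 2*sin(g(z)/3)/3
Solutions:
 2*z/3 + 3*log(cos(g(z)/3) - 1)/2 - 3*log(cos(g(z)/3) + 1)/2 = C1


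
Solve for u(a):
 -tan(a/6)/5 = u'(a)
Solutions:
 u(a) = C1 + 6*log(cos(a/6))/5


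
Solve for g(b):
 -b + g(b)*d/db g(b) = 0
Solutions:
 g(b) = -sqrt(C1 + b^2)
 g(b) = sqrt(C1 + b^2)


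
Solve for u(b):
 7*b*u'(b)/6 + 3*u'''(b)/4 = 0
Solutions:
 u(b) = C1 + Integral(C2*airyai(-42^(1/3)*b/3) + C3*airybi(-42^(1/3)*b/3), b)


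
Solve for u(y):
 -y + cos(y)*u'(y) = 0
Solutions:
 u(y) = C1 + Integral(y/cos(y), y)


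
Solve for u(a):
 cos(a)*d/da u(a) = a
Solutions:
 u(a) = C1 + Integral(a/cos(a), a)


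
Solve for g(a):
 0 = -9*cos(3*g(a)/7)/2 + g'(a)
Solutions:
 -9*a/2 - 7*log(sin(3*g(a)/7) - 1)/6 + 7*log(sin(3*g(a)/7) + 1)/6 = C1


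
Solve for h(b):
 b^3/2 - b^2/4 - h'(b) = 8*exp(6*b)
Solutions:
 h(b) = C1 + b^4/8 - b^3/12 - 4*exp(6*b)/3


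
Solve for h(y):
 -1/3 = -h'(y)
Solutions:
 h(y) = C1 + y/3


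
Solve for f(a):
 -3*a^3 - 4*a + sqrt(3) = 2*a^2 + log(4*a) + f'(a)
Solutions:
 f(a) = C1 - 3*a^4/4 - 2*a^3/3 - 2*a^2 - a*log(a) - a*log(4) + a + sqrt(3)*a


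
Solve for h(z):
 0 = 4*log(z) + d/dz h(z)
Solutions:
 h(z) = C1 - 4*z*log(z) + 4*z


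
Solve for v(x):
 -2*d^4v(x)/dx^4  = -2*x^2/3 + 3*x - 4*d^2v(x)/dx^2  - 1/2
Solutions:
 v(x) = C1 + C2*x + C3*exp(-sqrt(2)*x) + C4*exp(sqrt(2)*x) - x^4/72 + x^3/8 - 7*x^2/48


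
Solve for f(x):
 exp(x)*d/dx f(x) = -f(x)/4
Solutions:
 f(x) = C1*exp(exp(-x)/4)


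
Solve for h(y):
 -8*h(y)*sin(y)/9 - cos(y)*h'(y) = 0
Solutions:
 h(y) = C1*cos(y)^(8/9)


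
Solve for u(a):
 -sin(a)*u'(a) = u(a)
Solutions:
 u(a) = C1*sqrt(cos(a) + 1)/sqrt(cos(a) - 1)


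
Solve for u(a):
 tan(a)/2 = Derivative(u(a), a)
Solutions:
 u(a) = C1 - log(cos(a))/2


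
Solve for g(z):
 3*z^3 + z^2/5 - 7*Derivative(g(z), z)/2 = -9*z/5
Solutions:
 g(z) = C1 + 3*z^4/14 + 2*z^3/105 + 9*z^2/35


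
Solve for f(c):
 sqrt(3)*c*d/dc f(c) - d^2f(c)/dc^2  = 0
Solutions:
 f(c) = C1 + C2*erfi(sqrt(2)*3^(1/4)*c/2)


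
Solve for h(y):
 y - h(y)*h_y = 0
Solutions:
 h(y) = -sqrt(C1 + y^2)
 h(y) = sqrt(C1 + y^2)


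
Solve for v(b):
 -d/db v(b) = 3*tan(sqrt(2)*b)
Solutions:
 v(b) = C1 + 3*sqrt(2)*log(cos(sqrt(2)*b))/2


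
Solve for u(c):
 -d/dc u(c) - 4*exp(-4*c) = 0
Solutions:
 u(c) = C1 + exp(-4*c)


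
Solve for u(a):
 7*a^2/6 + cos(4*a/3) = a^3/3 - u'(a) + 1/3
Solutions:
 u(a) = C1 + a^4/12 - 7*a^3/18 + a/3 - 3*sin(4*a/3)/4


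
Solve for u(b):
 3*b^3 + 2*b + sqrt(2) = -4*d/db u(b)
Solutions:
 u(b) = C1 - 3*b^4/16 - b^2/4 - sqrt(2)*b/4


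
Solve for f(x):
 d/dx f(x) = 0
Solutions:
 f(x) = C1


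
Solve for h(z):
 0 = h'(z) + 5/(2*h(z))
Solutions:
 h(z) = -sqrt(C1 - 5*z)
 h(z) = sqrt(C1 - 5*z)


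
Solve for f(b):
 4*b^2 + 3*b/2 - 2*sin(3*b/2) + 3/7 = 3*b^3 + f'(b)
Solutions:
 f(b) = C1 - 3*b^4/4 + 4*b^3/3 + 3*b^2/4 + 3*b/7 + 4*cos(3*b/2)/3


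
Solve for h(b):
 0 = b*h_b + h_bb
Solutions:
 h(b) = C1 + C2*erf(sqrt(2)*b/2)


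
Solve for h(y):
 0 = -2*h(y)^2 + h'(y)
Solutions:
 h(y) = -1/(C1 + 2*y)


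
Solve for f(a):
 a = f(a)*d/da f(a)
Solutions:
 f(a) = -sqrt(C1 + a^2)
 f(a) = sqrt(C1 + a^2)


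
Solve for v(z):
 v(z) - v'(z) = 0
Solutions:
 v(z) = C1*exp(z)


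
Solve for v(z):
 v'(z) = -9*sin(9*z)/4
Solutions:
 v(z) = C1 + cos(9*z)/4


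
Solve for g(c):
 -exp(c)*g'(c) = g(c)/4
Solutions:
 g(c) = C1*exp(exp(-c)/4)


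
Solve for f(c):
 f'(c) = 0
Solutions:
 f(c) = C1


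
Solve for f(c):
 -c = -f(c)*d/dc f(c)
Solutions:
 f(c) = -sqrt(C1 + c^2)
 f(c) = sqrt(C1 + c^2)


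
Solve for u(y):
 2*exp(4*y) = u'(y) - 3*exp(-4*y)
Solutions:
 u(y) = C1 + exp(4*y)/2 - 3*exp(-4*y)/4


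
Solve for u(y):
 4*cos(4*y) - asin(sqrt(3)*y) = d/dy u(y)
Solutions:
 u(y) = C1 - y*asin(sqrt(3)*y) - sqrt(3)*sqrt(1 - 3*y^2)/3 + sin(4*y)


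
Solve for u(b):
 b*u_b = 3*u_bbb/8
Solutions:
 u(b) = C1 + Integral(C2*airyai(2*3^(2/3)*b/3) + C3*airybi(2*3^(2/3)*b/3), b)


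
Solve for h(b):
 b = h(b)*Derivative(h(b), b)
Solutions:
 h(b) = -sqrt(C1 + b^2)
 h(b) = sqrt(C1 + b^2)


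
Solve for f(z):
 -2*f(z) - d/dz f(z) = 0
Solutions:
 f(z) = C1*exp(-2*z)


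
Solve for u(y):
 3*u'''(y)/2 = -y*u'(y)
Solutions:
 u(y) = C1 + Integral(C2*airyai(-2^(1/3)*3^(2/3)*y/3) + C3*airybi(-2^(1/3)*3^(2/3)*y/3), y)


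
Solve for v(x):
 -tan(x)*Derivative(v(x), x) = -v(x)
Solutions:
 v(x) = C1*sin(x)


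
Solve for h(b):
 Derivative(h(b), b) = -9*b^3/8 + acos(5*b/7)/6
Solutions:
 h(b) = C1 - 9*b^4/32 + b*acos(5*b/7)/6 - sqrt(49 - 25*b^2)/30


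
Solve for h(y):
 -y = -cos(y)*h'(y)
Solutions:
 h(y) = C1 + Integral(y/cos(y), y)


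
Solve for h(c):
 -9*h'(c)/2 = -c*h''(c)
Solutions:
 h(c) = C1 + C2*c^(11/2)


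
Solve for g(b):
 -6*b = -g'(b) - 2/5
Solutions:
 g(b) = C1 + 3*b^2 - 2*b/5


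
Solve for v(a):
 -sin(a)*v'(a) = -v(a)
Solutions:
 v(a) = C1*sqrt(cos(a) - 1)/sqrt(cos(a) + 1)


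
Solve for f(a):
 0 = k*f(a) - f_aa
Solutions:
 f(a) = C1*exp(-a*sqrt(k)) + C2*exp(a*sqrt(k))


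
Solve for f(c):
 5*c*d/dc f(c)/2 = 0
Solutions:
 f(c) = C1


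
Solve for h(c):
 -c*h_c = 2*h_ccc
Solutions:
 h(c) = C1 + Integral(C2*airyai(-2^(2/3)*c/2) + C3*airybi(-2^(2/3)*c/2), c)


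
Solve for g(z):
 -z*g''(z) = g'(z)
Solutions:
 g(z) = C1 + C2*log(z)


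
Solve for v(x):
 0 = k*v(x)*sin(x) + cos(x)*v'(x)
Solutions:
 v(x) = C1*exp(k*log(cos(x)))


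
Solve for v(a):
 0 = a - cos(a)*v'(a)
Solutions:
 v(a) = C1 + Integral(a/cos(a), a)


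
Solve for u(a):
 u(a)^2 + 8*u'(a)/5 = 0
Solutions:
 u(a) = 8/(C1 + 5*a)


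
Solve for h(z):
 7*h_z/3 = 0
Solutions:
 h(z) = C1


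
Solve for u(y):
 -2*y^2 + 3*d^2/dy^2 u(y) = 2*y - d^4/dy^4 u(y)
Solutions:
 u(y) = C1 + C2*y + C3*sin(sqrt(3)*y) + C4*cos(sqrt(3)*y) + y^4/18 + y^3/9 - 2*y^2/9


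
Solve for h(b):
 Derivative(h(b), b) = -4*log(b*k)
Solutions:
 h(b) = C1 - 4*b*log(b*k) + 4*b


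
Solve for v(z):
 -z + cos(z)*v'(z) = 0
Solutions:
 v(z) = C1 + Integral(z/cos(z), z)


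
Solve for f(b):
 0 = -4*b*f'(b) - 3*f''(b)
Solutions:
 f(b) = C1 + C2*erf(sqrt(6)*b/3)


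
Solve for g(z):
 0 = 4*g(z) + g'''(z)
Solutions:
 g(z) = C3*exp(-2^(2/3)*z) + (C1*sin(2^(2/3)*sqrt(3)*z/2) + C2*cos(2^(2/3)*sqrt(3)*z/2))*exp(2^(2/3)*z/2)


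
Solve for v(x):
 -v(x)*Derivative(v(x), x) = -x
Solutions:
 v(x) = -sqrt(C1 + x^2)
 v(x) = sqrt(C1 + x^2)


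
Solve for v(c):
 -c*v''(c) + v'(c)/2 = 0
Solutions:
 v(c) = C1 + C2*c^(3/2)


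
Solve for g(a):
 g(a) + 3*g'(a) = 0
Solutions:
 g(a) = C1*exp(-a/3)


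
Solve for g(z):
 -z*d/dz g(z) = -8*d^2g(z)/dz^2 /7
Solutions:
 g(z) = C1 + C2*erfi(sqrt(7)*z/4)


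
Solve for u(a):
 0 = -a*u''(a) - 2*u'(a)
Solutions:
 u(a) = C1 + C2/a


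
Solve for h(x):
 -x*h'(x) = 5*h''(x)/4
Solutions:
 h(x) = C1 + C2*erf(sqrt(10)*x/5)


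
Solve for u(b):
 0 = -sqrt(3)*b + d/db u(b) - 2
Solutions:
 u(b) = C1 + sqrt(3)*b^2/2 + 2*b


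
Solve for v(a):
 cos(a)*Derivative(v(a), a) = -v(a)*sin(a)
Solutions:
 v(a) = C1*cos(a)


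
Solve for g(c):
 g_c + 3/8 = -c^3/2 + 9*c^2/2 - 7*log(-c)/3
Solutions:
 g(c) = C1 - c^4/8 + 3*c^3/2 - 7*c*log(-c)/3 + 47*c/24


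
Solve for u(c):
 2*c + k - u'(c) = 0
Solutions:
 u(c) = C1 + c^2 + c*k


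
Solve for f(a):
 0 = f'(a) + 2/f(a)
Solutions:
 f(a) = -sqrt(C1 - 4*a)
 f(a) = sqrt(C1 - 4*a)


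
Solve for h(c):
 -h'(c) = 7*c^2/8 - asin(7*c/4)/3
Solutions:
 h(c) = C1 - 7*c^3/24 + c*asin(7*c/4)/3 + sqrt(16 - 49*c^2)/21


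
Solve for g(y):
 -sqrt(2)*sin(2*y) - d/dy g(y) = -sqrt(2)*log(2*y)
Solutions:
 g(y) = C1 + sqrt(2)*y*(log(y) - 1) + sqrt(2)*y*log(2) + sqrt(2)*cos(2*y)/2


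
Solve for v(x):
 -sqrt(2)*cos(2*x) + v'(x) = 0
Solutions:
 v(x) = C1 + sqrt(2)*sin(2*x)/2


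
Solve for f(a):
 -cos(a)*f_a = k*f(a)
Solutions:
 f(a) = C1*exp(k*(log(sin(a) - 1) - log(sin(a) + 1))/2)


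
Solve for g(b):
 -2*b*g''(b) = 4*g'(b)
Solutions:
 g(b) = C1 + C2/b


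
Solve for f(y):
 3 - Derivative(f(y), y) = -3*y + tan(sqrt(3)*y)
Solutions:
 f(y) = C1 + 3*y^2/2 + 3*y + sqrt(3)*log(cos(sqrt(3)*y))/3


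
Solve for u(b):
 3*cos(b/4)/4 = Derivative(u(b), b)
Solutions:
 u(b) = C1 + 3*sin(b/4)


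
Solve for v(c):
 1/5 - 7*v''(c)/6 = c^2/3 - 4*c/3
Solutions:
 v(c) = C1 + C2*c - c^4/42 + 4*c^3/21 + 3*c^2/35


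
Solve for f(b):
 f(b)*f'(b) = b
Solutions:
 f(b) = -sqrt(C1 + b^2)
 f(b) = sqrt(C1 + b^2)


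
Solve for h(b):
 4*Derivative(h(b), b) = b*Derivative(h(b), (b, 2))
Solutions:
 h(b) = C1 + C2*b^5


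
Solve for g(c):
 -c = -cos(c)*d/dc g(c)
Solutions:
 g(c) = C1 + Integral(c/cos(c), c)


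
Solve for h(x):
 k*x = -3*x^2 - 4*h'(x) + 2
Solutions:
 h(x) = C1 - k*x^2/8 - x^3/4 + x/2


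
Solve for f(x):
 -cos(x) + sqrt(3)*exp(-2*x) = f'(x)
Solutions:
 f(x) = C1 - sin(x) - sqrt(3)*exp(-2*x)/2


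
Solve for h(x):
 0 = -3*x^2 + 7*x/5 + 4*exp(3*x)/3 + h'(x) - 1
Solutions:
 h(x) = C1 + x^3 - 7*x^2/10 + x - 4*exp(3*x)/9


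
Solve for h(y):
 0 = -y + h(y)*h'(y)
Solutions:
 h(y) = -sqrt(C1 + y^2)
 h(y) = sqrt(C1 + y^2)


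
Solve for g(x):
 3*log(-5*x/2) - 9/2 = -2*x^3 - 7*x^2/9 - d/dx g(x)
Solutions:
 g(x) = C1 - x^4/2 - 7*x^3/27 - 3*x*log(-x) + x*(-3*log(5) + 3*log(2) + 15/2)


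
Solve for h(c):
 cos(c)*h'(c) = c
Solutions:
 h(c) = C1 + Integral(c/cos(c), c)


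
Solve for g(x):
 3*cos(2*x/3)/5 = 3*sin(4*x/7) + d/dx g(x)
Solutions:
 g(x) = C1 + 9*sin(2*x/3)/10 + 21*cos(4*x/7)/4


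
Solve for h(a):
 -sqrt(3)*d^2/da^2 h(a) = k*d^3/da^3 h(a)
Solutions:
 h(a) = C1 + C2*a + C3*exp(-sqrt(3)*a/k)


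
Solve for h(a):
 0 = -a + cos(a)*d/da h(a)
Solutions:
 h(a) = C1 + Integral(a/cos(a), a)


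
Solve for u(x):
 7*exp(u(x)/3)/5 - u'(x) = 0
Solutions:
 u(x) = 3*log(-1/(C1 + 7*x)) + 3*log(15)


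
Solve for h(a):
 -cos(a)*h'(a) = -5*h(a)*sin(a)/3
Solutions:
 h(a) = C1/cos(a)^(5/3)


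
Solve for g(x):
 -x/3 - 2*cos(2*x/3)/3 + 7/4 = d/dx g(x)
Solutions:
 g(x) = C1 - x^2/6 + 7*x/4 - sin(2*x/3)


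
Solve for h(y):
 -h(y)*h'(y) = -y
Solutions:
 h(y) = -sqrt(C1 + y^2)
 h(y) = sqrt(C1 + y^2)


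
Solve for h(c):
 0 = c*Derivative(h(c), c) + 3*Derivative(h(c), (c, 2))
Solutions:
 h(c) = C1 + C2*erf(sqrt(6)*c/6)


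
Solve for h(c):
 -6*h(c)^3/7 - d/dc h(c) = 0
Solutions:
 h(c) = -sqrt(14)*sqrt(-1/(C1 - 6*c))/2
 h(c) = sqrt(14)*sqrt(-1/(C1 - 6*c))/2


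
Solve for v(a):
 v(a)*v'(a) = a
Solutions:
 v(a) = -sqrt(C1 + a^2)
 v(a) = sqrt(C1 + a^2)


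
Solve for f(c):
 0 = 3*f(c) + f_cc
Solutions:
 f(c) = C1*sin(sqrt(3)*c) + C2*cos(sqrt(3)*c)


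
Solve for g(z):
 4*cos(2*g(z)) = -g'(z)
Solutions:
 g(z) = -asin((C1 + exp(16*z))/(C1 - exp(16*z)))/2 + pi/2
 g(z) = asin((C1 + exp(16*z))/(C1 - exp(16*z)))/2


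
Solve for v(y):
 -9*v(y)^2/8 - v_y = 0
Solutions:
 v(y) = 8/(C1 + 9*y)
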